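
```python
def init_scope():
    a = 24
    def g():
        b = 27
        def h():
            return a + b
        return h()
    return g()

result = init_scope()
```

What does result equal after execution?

Step 1: init_scope() defines a = 24. g() defines b = 27.
Step 2: h() accesses both from enclosing scopes: a = 24, b = 27.
Step 3: result = 24 + 27 = 51

The answer is 51.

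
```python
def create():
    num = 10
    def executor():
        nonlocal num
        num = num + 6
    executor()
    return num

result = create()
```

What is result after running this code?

Step 1: create() sets num = 10.
Step 2: executor() uses nonlocal to modify num in create's scope: num = 10 + 6 = 16.
Step 3: create() returns the modified num = 16

The answer is 16.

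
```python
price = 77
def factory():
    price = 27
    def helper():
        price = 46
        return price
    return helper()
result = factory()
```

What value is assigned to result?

Step 1: Three scopes define price: global (77), factory (27), helper (46).
Step 2: helper() has its own local price = 46, which shadows both enclosing and global.
Step 3: result = 46 (local wins in LEGB)

The answer is 46.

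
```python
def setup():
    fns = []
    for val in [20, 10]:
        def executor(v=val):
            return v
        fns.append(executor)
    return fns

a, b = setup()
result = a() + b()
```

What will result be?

Step 1: Default argument v=val captures val at each iteration.
Step 2: a() returns 20 (captured at first iteration), b() returns 10 (captured at second).
Step 3: result = 20 + 10 = 30

The answer is 30.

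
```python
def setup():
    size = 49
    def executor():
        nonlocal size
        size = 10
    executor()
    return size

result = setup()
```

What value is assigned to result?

Step 1: setup() sets size = 49.
Step 2: executor() uses nonlocal to reassign size = 10.
Step 3: result = 10

The answer is 10.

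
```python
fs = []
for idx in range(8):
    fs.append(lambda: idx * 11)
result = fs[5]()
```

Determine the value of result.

Step 1: All lambdas reference the same variable idx (late binding).
Step 2: After the loop, idx = 7. Every lambda returns idx * 11.
Step 3: fs[5]() = 7 * 11 = 77

The answer is 77.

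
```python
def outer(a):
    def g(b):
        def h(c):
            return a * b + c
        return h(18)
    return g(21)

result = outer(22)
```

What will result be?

Step 1: a = 22, b = 21, c = 18.
Step 2: h() computes a * b + c = 22 * 21 + 18 = 480.
Step 3: result = 480

The answer is 480.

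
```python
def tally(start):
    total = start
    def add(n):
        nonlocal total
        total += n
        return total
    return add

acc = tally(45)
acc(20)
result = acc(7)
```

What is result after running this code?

Step 1: tally(45) creates closure with total = 45.
Step 2: First acc(20): total = 45 + 20 = 65.
Step 3: Second acc(7): total = 65 + 7 = 72. result = 72

The answer is 72.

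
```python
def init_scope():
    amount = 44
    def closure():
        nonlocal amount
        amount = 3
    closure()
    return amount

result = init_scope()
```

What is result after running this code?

Step 1: init_scope() sets amount = 44.
Step 2: closure() uses nonlocal to reassign amount = 3.
Step 3: result = 3

The answer is 3.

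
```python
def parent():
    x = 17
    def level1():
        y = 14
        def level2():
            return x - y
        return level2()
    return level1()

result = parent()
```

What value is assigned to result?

Step 1: x = 17 in parent. y = 14 in level1.
Step 2: level2() reads x = 17 and y = 14 from enclosing scopes.
Step 3: result = 17 - 14 = 3

The answer is 3.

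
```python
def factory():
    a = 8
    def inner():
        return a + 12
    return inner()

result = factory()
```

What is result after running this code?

Step 1: factory() defines a = 8.
Step 2: inner() reads a = 8 from enclosing scope, returns 8 + 12 = 20.
Step 3: result = 20

The answer is 20.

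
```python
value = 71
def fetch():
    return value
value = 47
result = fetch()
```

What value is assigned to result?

Step 1: value is first set to 71, then reassigned to 47.
Step 2: fetch() is called after the reassignment, so it looks up the current global value = 47.
Step 3: result = 47

The answer is 47.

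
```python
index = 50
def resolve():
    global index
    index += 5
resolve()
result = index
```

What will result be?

Step 1: index = 50 globally.
Step 2: resolve() modifies global index: index += 5 = 55.
Step 3: result = 55

The answer is 55.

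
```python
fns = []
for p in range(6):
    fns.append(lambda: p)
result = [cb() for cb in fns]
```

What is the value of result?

Step 1: All 6 lambdas share the same variable p.
Step 2: After the loop, p = 5.
Step 3: Each call returns 5. result = [5, 5, 5, 5, 5, 5]

The answer is [5, 5, 5, 5, 5, 5].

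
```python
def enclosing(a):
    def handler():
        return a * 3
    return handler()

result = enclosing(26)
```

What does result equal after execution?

Step 1: enclosing(26) binds parameter a = 26.
Step 2: handler() accesses a = 26 from enclosing scope.
Step 3: result = 26 * 3 = 78

The answer is 78.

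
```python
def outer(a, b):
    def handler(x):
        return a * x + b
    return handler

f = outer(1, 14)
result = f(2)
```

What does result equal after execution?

Step 1: outer(1, 14) captures a = 1, b = 14.
Step 2: f(2) computes 1 * 2 + 14 = 16.
Step 3: result = 16

The answer is 16.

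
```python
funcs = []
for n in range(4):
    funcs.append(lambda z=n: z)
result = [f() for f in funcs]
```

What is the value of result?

Step 1: Default arg z=n captures n at each iteration.
Step 2: Each lambda has its own default: 0, 1, ..., 3.
Step 3: result = [0, 1, 2, 3]

The answer is [0, 1, 2, 3].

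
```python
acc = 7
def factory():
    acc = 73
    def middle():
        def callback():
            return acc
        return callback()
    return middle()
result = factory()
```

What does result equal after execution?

Step 1: factory() defines acc = 73. middle() and callback() have no local acc.
Step 2: callback() checks local (none), enclosing middle() (none), enclosing factory() and finds acc = 73.
Step 3: result = 73

The answer is 73.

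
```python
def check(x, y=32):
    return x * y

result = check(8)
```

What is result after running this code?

Step 1: check(8) uses default y = 32.
Step 2: Returns 8 * 32 = 256.
Step 3: result = 256

The answer is 256.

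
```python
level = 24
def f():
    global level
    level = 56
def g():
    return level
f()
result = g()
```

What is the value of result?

Step 1: level = 24.
Step 2: f() sets global level = 56.
Step 3: g() reads global level = 56. result = 56

The answer is 56.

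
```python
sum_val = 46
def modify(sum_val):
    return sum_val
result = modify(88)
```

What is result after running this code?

Step 1: Global sum_val = 46.
Step 2: modify(88) takes parameter sum_val = 88, which shadows the global.
Step 3: result = 88

The answer is 88.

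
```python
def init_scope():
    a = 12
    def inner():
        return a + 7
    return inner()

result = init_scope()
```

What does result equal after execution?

Step 1: init_scope() defines a = 12.
Step 2: inner() reads a = 12 from enclosing scope, returns 12 + 7 = 19.
Step 3: result = 19

The answer is 19.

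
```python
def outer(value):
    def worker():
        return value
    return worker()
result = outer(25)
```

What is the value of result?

Step 1: outer(25) binds parameter value = 25.
Step 2: worker() looks up value in enclosing scope and finds the parameter value = 25.
Step 3: result = 25

The answer is 25.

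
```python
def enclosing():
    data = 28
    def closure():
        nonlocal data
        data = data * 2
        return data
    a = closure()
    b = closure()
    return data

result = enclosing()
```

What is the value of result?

Step 1: data starts at 28.
Step 2: First closure(): data = 28 * 2 = 56.
Step 3: Second closure(): data = 56 * 2 = 112.
Step 4: result = 112

The answer is 112.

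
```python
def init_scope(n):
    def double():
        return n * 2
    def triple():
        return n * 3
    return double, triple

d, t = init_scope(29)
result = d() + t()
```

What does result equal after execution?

Step 1: Both closures capture the same n = 29.
Step 2: d() = 29 * 2 = 58, t() = 29 * 3 = 87.
Step 3: result = 58 + 87 = 145

The answer is 145.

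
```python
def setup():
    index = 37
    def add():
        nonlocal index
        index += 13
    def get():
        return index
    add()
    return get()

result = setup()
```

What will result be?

Step 1: index = 37. add() modifies it via nonlocal, get() reads it.
Step 2: add() makes index = 37 + 13 = 50.
Step 3: get() returns 50. result = 50

The answer is 50.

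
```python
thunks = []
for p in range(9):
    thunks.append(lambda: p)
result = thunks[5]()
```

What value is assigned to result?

Step 1: The loop creates 9 lambdas, all referencing the same variable p.
Step 2: After the loop, p = 8 (final value).
Step 3: thunks[5]() looks up p at call time and finds 8. This is the late binding gotcha. result = 8

The answer is 8.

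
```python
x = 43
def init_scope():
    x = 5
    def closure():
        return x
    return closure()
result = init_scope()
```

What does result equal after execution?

Step 1: x = 43 globally, but init_scope() defines x = 5 locally.
Step 2: closure() looks up x. Not in local scope, so checks enclosing scope (init_scope) and finds x = 5.
Step 3: result = 5

The answer is 5.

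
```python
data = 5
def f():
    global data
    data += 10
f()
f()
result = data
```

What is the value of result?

Step 1: data = 5.
Step 2: First f(): data = 5 + 10 = 15.
Step 3: Second f(): data = 15 + 10 = 25. result = 25

The answer is 25.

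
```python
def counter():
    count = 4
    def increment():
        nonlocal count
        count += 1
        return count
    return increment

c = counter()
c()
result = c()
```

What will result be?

Step 1: counter() creates closure with count = 4.
Step 2: Each c() call increments count via nonlocal. After 2 calls: 4 + 2 = 6.
Step 3: result = 6

The answer is 6.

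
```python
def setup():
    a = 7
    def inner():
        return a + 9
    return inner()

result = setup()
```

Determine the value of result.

Step 1: setup() defines a = 7.
Step 2: inner() reads a = 7 from enclosing scope, returns 7 + 9 = 16.
Step 3: result = 16

The answer is 16.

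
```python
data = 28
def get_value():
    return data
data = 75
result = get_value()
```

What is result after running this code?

Step 1: data is first set to 28, then reassigned to 75.
Step 2: get_value() is called after the reassignment, so it looks up the current global data = 75.
Step 3: result = 75

The answer is 75.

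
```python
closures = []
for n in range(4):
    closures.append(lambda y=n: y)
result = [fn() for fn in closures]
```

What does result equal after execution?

Step 1: Default arg y=n captures n at each iteration.
Step 2: Each lambda has its own default: 0, 1, ..., 3.
Step 3: result = [0, 1, 2, 3]

The answer is [0, 1, 2, 3].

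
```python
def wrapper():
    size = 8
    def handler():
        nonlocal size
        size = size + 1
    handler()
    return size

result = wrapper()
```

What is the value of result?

Step 1: wrapper() sets size = 8.
Step 2: handler() uses nonlocal to modify size in wrapper's scope: size = 8 + 1 = 9.
Step 3: wrapper() returns the modified size = 9

The answer is 9.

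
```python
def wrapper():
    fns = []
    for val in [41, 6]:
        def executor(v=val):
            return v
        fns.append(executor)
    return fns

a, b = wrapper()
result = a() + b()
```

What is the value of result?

Step 1: Default argument v=val captures val at each iteration.
Step 2: a() returns 41 (captured at first iteration), b() returns 6 (captured at second).
Step 3: result = 41 + 6 = 47

The answer is 47.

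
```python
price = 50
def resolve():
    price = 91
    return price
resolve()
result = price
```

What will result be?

Step 1: price = 50 globally.
Step 2: resolve() creates a LOCAL price = 91 (no global keyword!).
Step 3: The global price is unchanged. result = 50

The answer is 50.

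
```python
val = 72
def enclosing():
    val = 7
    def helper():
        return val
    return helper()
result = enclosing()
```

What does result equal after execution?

Step 1: val = 72 globally, but enclosing() defines val = 7 locally.
Step 2: helper() looks up val. Not in local scope, so checks enclosing scope (enclosing) and finds val = 7.
Step 3: result = 7

The answer is 7.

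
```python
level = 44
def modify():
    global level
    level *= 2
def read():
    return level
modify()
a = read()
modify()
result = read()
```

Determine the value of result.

Step 1: level = 44.
Step 2: First modify(): level = 44 * 2 = 88.
Step 3: Second modify(): level = 88 * 2 = 176.
Step 4: read() returns 176

The answer is 176.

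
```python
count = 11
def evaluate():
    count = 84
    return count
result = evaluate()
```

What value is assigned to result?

Step 1: Global count = 11.
Step 2: evaluate() creates local count = 84, shadowing the global.
Step 3: Returns local count = 84. result = 84

The answer is 84.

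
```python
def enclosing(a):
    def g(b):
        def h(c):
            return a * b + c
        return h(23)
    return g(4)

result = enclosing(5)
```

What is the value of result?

Step 1: a = 5, b = 4, c = 23.
Step 2: h() computes a * b + c = 5 * 4 + 23 = 43.
Step 3: result = 43

The answer is 43.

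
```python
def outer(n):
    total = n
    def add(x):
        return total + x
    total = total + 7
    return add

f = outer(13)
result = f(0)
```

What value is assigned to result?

Step 1: outer(13) sets total = 13, then total = 13 + 7 = 20.
Step 2: Closures capture by reference, so add sees total = 20.
Step 3: f(0) returns 20 + 0 = 20

The answer is 20.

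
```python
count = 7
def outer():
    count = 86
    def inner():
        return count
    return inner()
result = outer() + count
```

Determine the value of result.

Step 1: Global count = 7. outer() shadows with count = 86.
Step 2: inner() returns enclosing count = 86. outer() = 86.
Step 3: result = 86 + global count (7) = 93

The answer is 93.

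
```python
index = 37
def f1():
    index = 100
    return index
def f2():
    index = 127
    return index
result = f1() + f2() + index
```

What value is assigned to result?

Step 1: Each function shadows global index with its own local.
Step 2: f1() returns 100, f2() returns 127.
Step 3: Global index = 37 is unchanged. result = 100 + 127 + 37 = 264

The answer is 264.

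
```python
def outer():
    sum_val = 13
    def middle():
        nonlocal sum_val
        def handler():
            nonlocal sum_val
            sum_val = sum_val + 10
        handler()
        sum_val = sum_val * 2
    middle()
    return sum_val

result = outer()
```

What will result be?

Step 1: sum_val = 13.
Step 2: handler() adds 10: sum_val = 13 + 10 = 23.
Step 3: middle() doubles: sum_val = 23 * 2 = 46.
Step 4: result = 46

The answer is 46.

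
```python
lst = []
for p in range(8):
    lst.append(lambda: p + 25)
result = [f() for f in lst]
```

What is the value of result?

Step 1: All lambdas capture p by reference. After the loop, p = 7.
Step 2: Each call returns 7 + 25 = 32.
Step 3: result = [32, 32, 32, 32, 32, 32, 32, 32]

The answer is [32, 32, 32, 32, 32, 32, 32, 32].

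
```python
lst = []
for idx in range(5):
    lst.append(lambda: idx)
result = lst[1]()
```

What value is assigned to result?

Step 1: The loop creates 5 lambdas, all referencing the same variable idx.
Step 2: After the loop, idx = 4 (final value).
Step 3: lst[1]() looks up idx at call time and finds 4. This is the late binding gotcha. result = 4

The answer is 4.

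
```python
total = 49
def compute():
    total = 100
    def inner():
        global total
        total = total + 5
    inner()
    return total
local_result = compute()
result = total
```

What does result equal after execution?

Step 1: Global total = 49. compute() creates local total = 100.
Step 2: inner() declares global total and adds 5: global total = 49 + 5 = 54.
Step 3: compute() returns its local total = 100 (unaffected by inner).
Step 4: result = global total = 54

The answer is 54.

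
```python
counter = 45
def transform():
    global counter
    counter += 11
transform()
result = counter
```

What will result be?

Step 1: counter = 45 globally.
Step 2: transform() modifies global counter: counter += 11 = 56.
Step 3: result = 56

The answer is 56.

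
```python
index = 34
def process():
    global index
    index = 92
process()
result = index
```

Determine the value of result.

Step 1: index = 34 globally.
Step 2: process() declares global index and sets it to 92.
Step 3: After process(), global index = 92. result = 92

The answer is 92.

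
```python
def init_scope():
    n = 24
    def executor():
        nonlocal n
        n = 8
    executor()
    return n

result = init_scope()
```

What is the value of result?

Step 1: init_scope() sets n = 24.
Step 2: executor() uses nonlocal to reassign n = 8.
Step 3: result = 8

The answer is 8.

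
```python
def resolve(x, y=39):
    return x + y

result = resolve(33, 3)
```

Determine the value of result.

Step 1: resolve(33, 3) overrides default y with 3.
Step 2: Returns 33 + 3 = 36.
Step 3: result = 36

The answer is 36.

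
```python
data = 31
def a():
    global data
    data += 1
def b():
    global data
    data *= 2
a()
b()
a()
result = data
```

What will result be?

Step 1: data = 31.
Step 2: a(): data = 31 + 1 = 32.
Step 3: b(): data = 32 * 2 = 64.
Step 4: a(): data = 64 + 1 = 65

The answer is 65.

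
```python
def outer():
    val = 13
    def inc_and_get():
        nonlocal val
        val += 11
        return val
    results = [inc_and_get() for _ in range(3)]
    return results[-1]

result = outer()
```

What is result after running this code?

Step 1: val = 13.
Step 2: Three calls to inc_and_get(), each adding 11.
Step 3: Last value = 13 + 11 * 3 = 46

The answer is 46.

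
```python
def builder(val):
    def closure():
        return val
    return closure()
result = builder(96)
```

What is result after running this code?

Step 1: builder(96) binds parameter val = 96.
Step 2: closure() looks up val in enclosing scope and finds the parameter val = 96.
Step 3: result = 96

The answer is 96.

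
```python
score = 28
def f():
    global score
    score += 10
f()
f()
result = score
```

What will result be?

Step 1: score = 28.
Step 2: First f(): score = 28 + 10 = 38.
Step 3: Second f(): score = 38 + 10 = 48. result = 48

The answer is 48.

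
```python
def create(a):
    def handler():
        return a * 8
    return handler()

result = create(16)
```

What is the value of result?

Step 1: create(16) binds parameter a = 16.
Step 2: handler() accesses a = 16 from enclosing scope.
Step 3: result = 16 * 8 = 128

The answer is 128.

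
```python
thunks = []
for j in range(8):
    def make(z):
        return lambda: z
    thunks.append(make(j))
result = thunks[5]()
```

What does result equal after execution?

Step 1: make(j) creates a new scope capturing z = j at call time.
Step 2: thunks[5] = make(5), so its lambda captures z = 5.
Step 3: result = 5 (closure factory fixes late binding)

The answer is 5.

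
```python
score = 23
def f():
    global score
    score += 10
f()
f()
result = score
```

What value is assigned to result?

Step 1: score = 23.
Step 2: First f(): score = 23 + 10 = 33.
Step 3: Second f(): score = 33 + 10 = 43. result = 43

The answer is 43.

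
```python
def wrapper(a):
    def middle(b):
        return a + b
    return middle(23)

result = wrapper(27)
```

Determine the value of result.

Step 1: wrapper(27) passes a = 27.
Step 2: middle(23) has b = 23, reads a = 27 from enclosing.
Step 3: result = 27 + 23 = 50

The answer is 50.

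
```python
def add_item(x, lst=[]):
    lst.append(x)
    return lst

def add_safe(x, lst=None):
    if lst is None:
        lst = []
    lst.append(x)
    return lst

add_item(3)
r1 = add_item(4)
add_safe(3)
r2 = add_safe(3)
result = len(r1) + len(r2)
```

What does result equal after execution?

Step 1: add_item shares mutable default: after 2 calls, lst = [3, 4], len = 2.
Step 2: add_safe creates fresh list each time: r2 = [3], len = 1.
Step 3: result = 2 + 1 = 3

The answer is 3.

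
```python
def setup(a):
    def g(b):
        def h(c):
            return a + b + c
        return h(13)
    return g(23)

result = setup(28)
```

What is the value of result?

Step 1: a = 28, b = 23, c = 13 across three nested scopes.
Step 2: h() accesses all three via LEGB rule.
Step 3: result = 28 + 23 + 13 = 64

The answer is 64.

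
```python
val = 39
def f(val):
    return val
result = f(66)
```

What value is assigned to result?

Step 1: Global val = 39.
Step 2: f(66) takes parameter val = 66, which shadows the global.
Step 3: result = 66

The answer is 66.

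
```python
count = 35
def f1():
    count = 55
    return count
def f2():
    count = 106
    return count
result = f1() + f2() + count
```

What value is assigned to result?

Step 1: Each function shadows global count with its own local.
Step 2: f1() returns 55, f2() returns 106.
Step 3: Global count = 35 is unchanged. result = 55 + 106 + 35 = 196

The answer is 196.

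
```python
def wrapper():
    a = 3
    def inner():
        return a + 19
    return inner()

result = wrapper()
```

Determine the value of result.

Step 1: wrapper() defines a = 3.
Step 2: inner() reads a = 3 from enclosing scope, returns 3 + 19 = 22.
Step 3: result = 22

The answer is 22.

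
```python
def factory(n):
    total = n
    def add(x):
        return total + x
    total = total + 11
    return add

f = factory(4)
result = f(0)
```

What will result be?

Step 1: factory(4) sets total = 4, then total = 4 + 11 = 15.
Step 2: Closures capture by reference, so add sees total = 15.
Step 3: f(0) returns 15 + 0 = 15

The answer is 15.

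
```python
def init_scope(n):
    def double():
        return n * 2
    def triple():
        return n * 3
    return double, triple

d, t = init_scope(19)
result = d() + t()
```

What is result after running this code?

Step 1: Both closures capture the same n = 19.
Step 2: d() = 19 * 2 = 38, t() = 19 * 3 = 57.
Step 3: result = 38 + 57 = 95

The answer is 95.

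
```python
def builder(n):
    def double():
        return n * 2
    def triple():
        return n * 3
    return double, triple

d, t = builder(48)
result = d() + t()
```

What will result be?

Step 1: Both closures capture the same n = 48.
Step 2: d() = 48 * 2 = 96, t() = 48 * 3 = 144.
Step 3: result = 96 + 144 = 240

The answer is 240.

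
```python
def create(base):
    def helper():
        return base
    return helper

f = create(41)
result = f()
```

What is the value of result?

Step 1: create(41) creates closure capturing base = 41.
Step 2: f() returns the captured base = 41.
Step 3: result = 41

The answer is 41.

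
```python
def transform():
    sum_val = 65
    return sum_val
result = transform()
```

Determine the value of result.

Step 1: transform() defines sum_val = 65 in its local scope.
Step 2: return sum_val finds the local variable sum_val = 65.
Step 3: result = 65

The answer is 65.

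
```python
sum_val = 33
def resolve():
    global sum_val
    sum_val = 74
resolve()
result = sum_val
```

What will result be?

Step 1: sum_val = 33 globally.
Step 2: resolve() declares global sum_val and sets it to 74.
Step 3: After resolve(), global sum_val = 74. result = 74

The answer is 74.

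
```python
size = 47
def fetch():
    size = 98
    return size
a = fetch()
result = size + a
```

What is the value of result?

Step 1: Global size = 47. fetch() returns local size = 98.
Step 2: a = 98. Global size still = 47.
Step 3: result = 47 + 98 = 145

The answer is 145.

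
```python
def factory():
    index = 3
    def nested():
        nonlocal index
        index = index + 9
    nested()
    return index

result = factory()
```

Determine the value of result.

Step 1: factory() sets index = 3.
Step 2: nested() uses nonlocal to modify index in factory's scope: index = 3 + 9 = 12.
Step 3: factory() returns the modified index = 12

The answer is 12.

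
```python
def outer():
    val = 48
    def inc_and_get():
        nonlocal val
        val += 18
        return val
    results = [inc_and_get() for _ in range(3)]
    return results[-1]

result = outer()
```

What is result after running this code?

Step 1: val = 48.
Step 2: Three calls to inc_and_get(), each adding 18.
Step 3: Last value = 48 + 18 * 3 = 102

The answer is 102.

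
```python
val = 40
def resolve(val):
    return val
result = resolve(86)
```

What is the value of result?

Step 1: Global val = 40.
Step 2: resolve(86) takes parameter val = 86, which shadows the global.
Step 3: result = 86

The answer is 86.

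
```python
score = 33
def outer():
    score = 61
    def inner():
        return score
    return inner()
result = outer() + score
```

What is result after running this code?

Step 1: Global score = 33. outer() shadows with score = 61.
Step 2: inner() returns enclosing score = 61. outer() = 61.
Step 3: result = 61 + global score (33) = 94

The answer is 94.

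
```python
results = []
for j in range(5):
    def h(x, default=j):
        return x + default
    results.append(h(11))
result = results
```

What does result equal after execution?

Step 1: Default argument default=j is evaluated at function definition time.
Step 2: Each iteration creates h with default = current j value.
Step 3: h(11) returns 11 + default. results = [11, 12, 13, 14, 15]

The answer is [11, 12, 13, 14, 15].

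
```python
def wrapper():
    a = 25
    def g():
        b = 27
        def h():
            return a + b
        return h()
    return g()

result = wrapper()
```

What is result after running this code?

Step 1: wrapper() defines a = 25. g() defines b = 27.
Step 2: h() accesses both from enclosing scopes: a = 25, b = 27.
Step 3: result = 25 + 27 = 52

The answer is 52.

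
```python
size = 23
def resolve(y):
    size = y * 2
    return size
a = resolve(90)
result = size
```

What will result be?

Step 1: Global size = 23.
Step 2: resolve(90) creates local size = 90 * 2 = 180.
Step 3: Global size unchanged because no global keyword. result = 23

The answer is 23.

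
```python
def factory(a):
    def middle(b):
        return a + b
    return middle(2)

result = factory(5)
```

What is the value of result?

Step 1: factory(5) passes a = 5.
Step 2: middle(2) has b = 2, reads a = 5 from enclosing.
Step 3: result = 5 + 2 = 7

The answer is 7.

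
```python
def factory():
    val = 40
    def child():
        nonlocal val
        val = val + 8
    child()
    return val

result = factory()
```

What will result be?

Step 1: factory() sets val = 40.
Step 2: child() uses nonlocal to modify val in factory's scope: val = 40 + 8 = 48.
Step 3: factory() returns the modified val = 48

The answer is 48.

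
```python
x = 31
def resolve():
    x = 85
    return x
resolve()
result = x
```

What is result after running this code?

Step 1: x = 31 globally.
Step 2: resolve() creates a LOCAL x = 85 (no global keyword!).
Step 3: The global x is unchanged. result = 31

The answer is 31.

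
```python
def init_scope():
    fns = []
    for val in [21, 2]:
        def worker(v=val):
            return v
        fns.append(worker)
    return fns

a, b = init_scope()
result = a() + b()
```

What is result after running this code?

Step 1: Default argument v=val captures val at each iteration.
Step 2: a() returns 21 (captured at first iteration), b() returns 2 (captured at second).
Step 3: result = 21 + 2 = 23

The answer is 23.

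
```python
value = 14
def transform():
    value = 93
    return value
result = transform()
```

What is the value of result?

Step 1: Global value = 14.
Step 2: transform() creates local value = 93, shadowing the global.
Step 3: Returns local value = 93. result = 93

The answer is 93.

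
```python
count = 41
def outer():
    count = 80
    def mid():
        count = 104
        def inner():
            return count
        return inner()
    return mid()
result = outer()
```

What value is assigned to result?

Step 1: Three levels of shadowing: global 41, outer 80, mid 104.
Step 2: inner() finds count = 104 in enclosing mid() scope.
Step 3: result = 104

The answer is 104.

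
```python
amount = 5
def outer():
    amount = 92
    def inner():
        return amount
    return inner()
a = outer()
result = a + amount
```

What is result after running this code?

Step 1: outer() has local amount = 92. inner() reads from enclosing.
Step 2: outer() returns 92. Global amount = 5 unchanged.
Step 3: result = 92 + 5 = 97

The answer is 97.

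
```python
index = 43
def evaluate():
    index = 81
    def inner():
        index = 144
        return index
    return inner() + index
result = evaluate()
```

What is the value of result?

Step 1: evaluate() has local index = 81. inner() has local index = 144.
Step 2: inner() returns its local index = 144.
Step 3: evaluate() returns 144 + its own index (81) = 225

The answer is 225.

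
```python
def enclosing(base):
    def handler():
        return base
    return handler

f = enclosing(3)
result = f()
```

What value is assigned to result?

Step 1: enclosing(3) creates closure capturing base = 3.
Step 2: f() returns the captured base = 3.
Step 3: result = 3

The answer is 3.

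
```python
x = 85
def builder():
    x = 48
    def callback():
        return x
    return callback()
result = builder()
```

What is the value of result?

Step 1: x = 85 globally, but builder() defines x = 48 locally.
Step 2: callback() looks up x. Not in local scope, so checks enclosing scope (builder) and finds x = 48.
Step 3: result = 48

The answer is 48.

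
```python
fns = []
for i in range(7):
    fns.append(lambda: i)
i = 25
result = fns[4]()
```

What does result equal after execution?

Step 1: Lambdas capture the variable i by reference, not by value.
Step 2: After the loop, i is reassigned to 25.
Step 3: fns[4]() looks up the current i = 25. result = 25

The answer is 25.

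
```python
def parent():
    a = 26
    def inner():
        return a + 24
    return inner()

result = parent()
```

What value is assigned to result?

Step 1: parent() defines a = 26.
Step 2: inner() reads a = 26 from enclosing scope, returns 26 + 24 = 50.
Step 3: result = 50

The answer is 50.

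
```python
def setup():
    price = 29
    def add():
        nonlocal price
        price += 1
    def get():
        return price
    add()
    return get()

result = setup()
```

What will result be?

Step 1: price = 29. add() modifies it via nonlocal, get() reads it.
Step 2: add() makes price = 29 + 1 = 30.
Step 3: get() returns 30. result = 30

The answer is 30.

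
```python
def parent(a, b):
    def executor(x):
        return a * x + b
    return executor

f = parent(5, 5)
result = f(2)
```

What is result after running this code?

Step 1: parent(5, 5) captures a = 5, b = 5.
Step 2: f(2) computes 5 * 2 + 5 = 15.
Step 3: result = 15

The answer is 15.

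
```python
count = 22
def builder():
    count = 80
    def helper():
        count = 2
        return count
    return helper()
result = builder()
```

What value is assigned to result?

Step 1: Three scopes define count: global (22), builder (80), helper (2).
Step 2: helper() has its own local count = 2, which shadows both enclosing and global.
Step 3: result = 2 (local wins in LEGB)

The answer is 2.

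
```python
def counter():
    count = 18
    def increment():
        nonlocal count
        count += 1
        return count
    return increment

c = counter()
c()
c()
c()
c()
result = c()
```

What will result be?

Step 1: counter() creates closure with count = 18.
Step 2: Each c() call increments count via nonlocal. After 5 calls: 18 + 5 = 23.
Step 3: result = 23

The answer is 23.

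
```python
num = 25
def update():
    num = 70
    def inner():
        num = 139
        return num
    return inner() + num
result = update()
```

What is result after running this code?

Step 1: update() has local num = 70. inner() has local num = 139.
Step 2: inner() returns its local num = 139.
Step 3: update() returns 139 + its own num (70) = 209

The answer is 209.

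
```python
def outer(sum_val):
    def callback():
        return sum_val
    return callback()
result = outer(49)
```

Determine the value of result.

Step 1: outer(49) binds parameter sum_val = 49.
Step 2: callback() looks up sum_val in enclosing scope and finds the parameter sum_val = 49.
Step 3: result = 49

The answer is 49.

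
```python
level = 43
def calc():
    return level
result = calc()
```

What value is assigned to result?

Step 1: level = 43 is defined in the global scope.
Step 2: calc() looks up level. No local level exists, so Python checks the global scope via LEGB rule and finds level = 43.
Step 3: result = 43

The answer is 43.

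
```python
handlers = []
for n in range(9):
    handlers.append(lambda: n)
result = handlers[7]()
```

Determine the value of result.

Step 1: The loop creates 9 lambdas, all referencing the same variable n.
Step 2: After the loop, n = 8 (final value).
Step 3: handlers[7]() looks up n at call time and finds 8. This is the late binding gotcha. result = 8

The answer is 8.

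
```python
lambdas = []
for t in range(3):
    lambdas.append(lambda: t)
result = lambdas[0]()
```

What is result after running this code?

Step 1: The loop creates 3 lambdas, all referencing the same variable t.
Step 2: After the loop, t = 2 (final value).
Step 3: lambdas[0]() looks up t at call time and finds 2. This is the late binding gotcha. result = 2

The answer is 2.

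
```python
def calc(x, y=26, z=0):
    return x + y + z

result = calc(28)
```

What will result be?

Step 1: calc(28) uses defaults y = 26, z = 0.
Step 2: Returns 28 + 26 + 0 = 54.
Step 3: result = 54

The answer is 54.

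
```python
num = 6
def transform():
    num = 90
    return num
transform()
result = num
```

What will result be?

Step 1: num = 6 globally.
Step 2: transform() creates a LOCAL num = 90 (no global keyword!).
Step 3: The global num is unchanged. result = 6

The answer is 6.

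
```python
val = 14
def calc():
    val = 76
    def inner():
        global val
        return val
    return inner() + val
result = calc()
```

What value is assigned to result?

Step 1: Global val = 14. calc() shadows with local val = 76.
Step 2: inner() uses global keyword, so inner() returns global val = 14.
Step 3: calc() returns 14 + 76 = 90

The answer is 90.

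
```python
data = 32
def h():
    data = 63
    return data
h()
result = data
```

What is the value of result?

Step 1: data = 32 globally.
Step 2: h() creates a LOCAL data = 63 (no global keyword!).
Step 3: The global data is unchanged. result = 32

The answer is 32.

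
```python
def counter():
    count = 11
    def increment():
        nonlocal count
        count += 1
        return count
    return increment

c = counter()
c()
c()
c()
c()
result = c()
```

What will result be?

Step 1: counter() creates closure with count = 11.
Step 2: Each c() call increments count via nonlocal. After 5 calls: 11 + 5 = 16.
Step 3: result = 16

The answer is 16.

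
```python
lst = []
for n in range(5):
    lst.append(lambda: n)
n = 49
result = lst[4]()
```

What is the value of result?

Step 1: Lambdas capture the variable n by reference, not by value.
Step 2: After the loop, n is reassigned to 49.
Step 3: lst[4]() looks up the current n = 49. result = 49

The answer is 49.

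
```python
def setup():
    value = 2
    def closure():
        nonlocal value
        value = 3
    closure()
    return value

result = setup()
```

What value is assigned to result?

Step 1: setup() sets value = 2.
Step 2: closure() uses nonlocal to reassign value = 3.
Step 3: result = 3

The answer is 3.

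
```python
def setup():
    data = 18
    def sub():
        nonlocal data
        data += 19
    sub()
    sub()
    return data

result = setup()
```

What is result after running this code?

Step 1: data starts at 18.
Step 2: sub() is called 2 times, each adding 19.
Step 3: data = 18 + 19 * 2 = 56

The answer is 56.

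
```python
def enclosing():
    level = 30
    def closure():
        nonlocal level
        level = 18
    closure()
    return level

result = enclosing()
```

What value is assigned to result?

Step 1: enclosing() sets level = 30.
Step 2: closure() uses nonlocal to reassign level = 18.
Step 3: result = 18

The answer is 18.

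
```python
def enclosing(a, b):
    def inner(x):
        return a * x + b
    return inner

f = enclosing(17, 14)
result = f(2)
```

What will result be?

Step 1: enclosing(17, 14) captures a = 17, b = 14.
Step 2: f(2) computes 17 * 2 + 14 = 48.
Step 3: result = 48

The answer is 48.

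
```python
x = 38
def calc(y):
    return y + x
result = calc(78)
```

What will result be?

Step 1: x = 38 is defined globally.
Step 2: calc(78) uses parameter y = 78 and looks up x from global scope = 38.
Step 3: result = 78 + 38 = 116

The answer is 116.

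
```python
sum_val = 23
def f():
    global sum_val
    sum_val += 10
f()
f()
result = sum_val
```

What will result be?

Step 1: sum_val = 23.
Step 2: First f(): sum_val = 23 + 10 = 33.
Step 3: Second f(): sum_val = 33 + 10 = 43. result = 43

The answer is 43.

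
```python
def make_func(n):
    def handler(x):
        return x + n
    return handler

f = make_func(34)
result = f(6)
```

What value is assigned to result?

Step 1: make_func(34) creates a closure that captures n = 34.
Step 2: f(6) calls the closure with x = 6, returning 6 + 34 = 40.
Step 3: result = 40

The answer is 40.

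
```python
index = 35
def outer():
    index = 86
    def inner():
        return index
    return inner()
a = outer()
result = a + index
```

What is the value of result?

Step 1: outer() has local index = 86. inner() reads from enclosing.
Step 2: outer() returns 86. Global index = 35 unchanged.
Step 3: result = 86 + 35 = 121

The answer is 121.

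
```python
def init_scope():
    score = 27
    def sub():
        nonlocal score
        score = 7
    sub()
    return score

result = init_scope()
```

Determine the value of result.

Step 1: init_scope() sets score = 27.
Step 2: sub() uses nonlocal to reassign score = 7.
Step 3: result = 7

The answer is 7.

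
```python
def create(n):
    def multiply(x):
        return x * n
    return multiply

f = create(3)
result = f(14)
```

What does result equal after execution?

Step 1: create(3) returns multiply closure with n = 3.
Step 2: f(14) computes 14 * 3 = 42.
Step 3: result = 42

The answer is 42.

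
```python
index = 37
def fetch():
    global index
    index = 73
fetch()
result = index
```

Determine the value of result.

Step 1: index = 37 globally.
Step 2: fetch() declares global index and sets it to 73.
Step 3: After fetch(), global index = 73. result = 73

The answer is 73.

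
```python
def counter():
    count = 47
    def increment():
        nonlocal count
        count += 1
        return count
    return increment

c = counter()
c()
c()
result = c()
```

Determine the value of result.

Step 1: counter() creates closure with count = 47.
Step 2: Each c() call increments count via nonlocal. After 3 calls: 47 + 3 = 50.
Step 3: result = 50

The answer is 50.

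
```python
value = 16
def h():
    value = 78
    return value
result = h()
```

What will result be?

Step 1: Global value = 16.
Step 2: h() creates local value = 78, shadowing the global.
Step 3: Returns local value = 78. result = 78

The answer is 78.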